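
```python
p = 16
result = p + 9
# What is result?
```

Answer: 25

Derivation:
Trace (tracking result):
p = 16  # -> p = 16
result = p + 9  # -> result = 25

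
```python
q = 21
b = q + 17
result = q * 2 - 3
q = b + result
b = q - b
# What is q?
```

Answer: 77

Derivation:
Trace (tracking q):
q = 21  # -> q = 21
b = q + 17  # -> b = 38
result = q * 2 - 3  # -> result = 39
q = b + result  # -> q = 77
b = q - b  # -> b = 39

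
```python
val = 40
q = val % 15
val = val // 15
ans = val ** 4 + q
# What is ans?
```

Answer: 26

Derivation:
Trace (tracking ans):
val = 40  # -> val = 40
q = val % 15  # -> q = 10
val = val // 15  # -> val = 2
ans = val ** 4 + q  # -> ans = 26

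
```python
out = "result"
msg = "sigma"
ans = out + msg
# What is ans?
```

Answer: 'resultsigma'

Derivation:
Trace (tracking ans):
out = 'result'  # -> out = 'result'
msg = 'sigma'  # -> msg = 'sigma'
ans = out + msg  # -> ans = 'resultsigma'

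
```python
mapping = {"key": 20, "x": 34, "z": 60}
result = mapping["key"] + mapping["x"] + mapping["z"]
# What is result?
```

Trace (tracking result):
mapping = {'key': 20, 'x': 34, 'z': 60}  # -> mapping = {'key': 20, 'x': 34, 'z': 60}
result = mapping['key'] + mapping['x'] + mapping['z']  # -> result = 114

Answer: 114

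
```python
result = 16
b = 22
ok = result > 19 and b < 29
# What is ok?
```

Trace (tracking ok):
result = 16  # -> result = 16
b = 22  # -> b = 22
ok = result > 19 and b < 29  # -> ok = False

Answer: False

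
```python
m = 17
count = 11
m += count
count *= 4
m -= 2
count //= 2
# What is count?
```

Trace (tracking count):
m = 17  # -> m = 17
count = 11  # -> count = 11
m += count  # -> m = 28
count *= 4  # -> count = 44
m -= 2  # -> m = 26
count //= 2  # -> count = 22

Answer: 22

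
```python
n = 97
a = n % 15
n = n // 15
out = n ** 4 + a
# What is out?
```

Trace (tracking out):
n = 97  # -> n = 97
a = n % 15  # -> a = 7
n = n // 15  # -> n = 6
out = n ** 4 + a  # -> out = 1303

Answer: 1303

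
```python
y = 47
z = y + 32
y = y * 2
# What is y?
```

Trace (tracking y):
y = 47  # -> y = 47
z = y + 32  # -> z = 79
y = y * 2  # -> y = 94

Answer: 94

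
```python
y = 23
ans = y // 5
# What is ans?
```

Trace (tracking ans):
y = 23  # -> y = 23
ans = y // 5  # -> ans = 4

Answer: 4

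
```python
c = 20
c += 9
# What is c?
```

Answer: 29

Derivation:
Trace (tracking c):
c = 20  # -> c = 20
c += 9  # -> c = 29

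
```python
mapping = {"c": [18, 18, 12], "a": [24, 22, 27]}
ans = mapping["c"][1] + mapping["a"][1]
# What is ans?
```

Answer: 40

Derivation:
Trace (tracking ans):
mapping = {'c': [18, 18, 12], 'a': [24, 22, 27]}  # -> mapping = {'c': [18, 18, 12], 'a': [24, 22, 27]}
ans = mapping['c'][1] + mapping['a'][1]  # -> ans = 40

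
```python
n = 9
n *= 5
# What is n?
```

Trace (tracking n):
n = 9  # -> n = 9
n *= 5  # -> n = 45

Answer: 45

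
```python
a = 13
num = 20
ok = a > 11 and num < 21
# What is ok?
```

Answer: True

Derivation:
Trace (tracking ok):
a = 13  # -> a = 13
num = 20  # -> num = 20
ok = a > 11 and num < 21  # -> ok = True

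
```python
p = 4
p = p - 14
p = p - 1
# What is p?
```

Answer: -11

Derivation:
Trace (tracking p):
p = 4  # -> p = 4
p = p - 14  # -> p = -10
p = p - 1  # -> p = -11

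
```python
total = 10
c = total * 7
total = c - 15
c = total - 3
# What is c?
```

Answer: 52

Derivation:
Trace (tracking c):
total = 10  # -> total = 10
c = total * 7  # -> c = 70
total = c - 15  # -> total = 55
c = total - 3  # -> c = 52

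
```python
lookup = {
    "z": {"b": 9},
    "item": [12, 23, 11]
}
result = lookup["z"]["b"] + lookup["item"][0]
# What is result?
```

Answer: 21

Derivation:
Trace (tracking result):
lookup = {'z': {'b': 9}, 'item': [12, 23, 11]}  # -> lookup = {'z': {'b': 9}, 'item': [12, 23, 11]}
result = lookup['z']['b'] + lookup['item'][0]  # -> result = 21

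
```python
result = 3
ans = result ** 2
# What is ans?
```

Answer: 9

Derivation:
Trace (tracking ans):
result = 3  # -> result = 3
ans = result ** 2  # -> ans = 9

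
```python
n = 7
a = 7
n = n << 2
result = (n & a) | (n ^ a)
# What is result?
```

Answer: 31

Derivation:
Trace (tracking result):
n = 7  # -> n = 7
a = 7  # -> a = 7
n = n << 2  # -> n = 28
result = n & a | n ^ a  # -> result = 31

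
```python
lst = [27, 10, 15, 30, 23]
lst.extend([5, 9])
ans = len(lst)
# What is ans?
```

Answer: 7

Derivation:
Trace (tracking ans):
lst = [27, 10, 15, 30, 23]  # -> lst = [27, 10, 15, 30, 23]
lst.extend([5, 9])  # -> lst = [27, 10, 15, 30, 23, 5, 9]
ans = len(lst)  # -> ans = 7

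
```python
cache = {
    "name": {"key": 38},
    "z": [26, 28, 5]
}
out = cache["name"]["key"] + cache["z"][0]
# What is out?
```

Answer: 64

Derivation:
Trace (tracking out):
cache = {'name': {'key': 38}, 'z': [26, 28, 5]}  # -> cache = {'name': {'key': 38}, 'z': [26, 28, 5]}
out = cache['name']['key'] + cache['z'][0]  # -> out = 64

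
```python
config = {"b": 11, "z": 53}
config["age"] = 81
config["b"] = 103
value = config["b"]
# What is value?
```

Answer: 103

Derivation:
Trace (tracking value):
config = {'b': 11, 'z': 53}  # -> config = {'b': 11, 'z': 53}
config['age'] = 81  # -> config = {'b': 11, 'z': 53, 'age': 81}
config['b'] = 103  # -> config = {'b': 103, 'z': 53, 'age': 81}
value = config['b']  # -> value = 103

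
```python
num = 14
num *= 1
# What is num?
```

Trace (tracking num):
num = 14  # -> num = 14
num *= 1  # -> num = 14

Answer: 14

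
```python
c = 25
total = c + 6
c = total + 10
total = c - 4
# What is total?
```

Answer: 37

Derivation:
Trace (tracking total):
c = 25  # -> c = 25
total = c + 6  # -> total = 31
c = total + 10  # -> c = 41
total = c - 4  # -> total = 37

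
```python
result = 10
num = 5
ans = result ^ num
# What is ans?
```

Answer: 15

Derivation:
Trace (tracking ans):
result = 10  # -> result = 10
num = 5  # -> num = 5
ans = result ^ num  # -> ans = 15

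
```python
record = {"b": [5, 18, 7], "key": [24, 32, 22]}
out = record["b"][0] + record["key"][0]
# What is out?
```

Answer: 29

Derivation:
Trace (tracking out):
record = {'b': [5, 18, 7], 'key': [24, 32, 22]}  # -> record = {'b': [5, 18, 7], 'key': [24, 32, 22]}
out = record['b'][0] + record['key'][0]  # -> out = 29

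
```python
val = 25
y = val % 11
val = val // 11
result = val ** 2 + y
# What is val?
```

Trace (tracking val):
val = 25  # -> val = 25
y = val % 11  # -> y = 3
val = val // 11  # -> val = 2
result = val ** 2 + y  # -> result = 7

Answer: 2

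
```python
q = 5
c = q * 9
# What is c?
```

Answer: 45

Derivation:
Trace (tracking c):
q = 5  # -> q = 5
c = q * 9  # -> c = 45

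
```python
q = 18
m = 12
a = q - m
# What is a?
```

Trace (tracking a):
q = 18  # -> q = 18
m = 12  # -> m = 12
a = q - m  # -> a = 6

Answer: 6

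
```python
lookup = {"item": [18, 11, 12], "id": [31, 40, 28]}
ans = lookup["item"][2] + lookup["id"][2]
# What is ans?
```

Trace (tracking ans):
lookup = {'item': [18, 11, 12], 'id': [31, 40, 28]}  # -> lookup = {'item': [18, 11, 12], 'id': [31, 40, 28]}
ans = lookup['item'][2] + lookup['id'][2]  # -> ans = 40

Answer: 40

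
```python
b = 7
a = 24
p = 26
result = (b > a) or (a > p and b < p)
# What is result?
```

Answer: False

Derivation:
Trace (tracking result):
b = 7  # -> b = 7
a = 24  # -> a = 24
p = 26  # -> p = 26
result = b > a or (a > p and b < p)  # -> result = False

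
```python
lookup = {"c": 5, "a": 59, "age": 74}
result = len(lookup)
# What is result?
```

Trace (tracking result):
lookup = {'c': 5, 'a': 59, 'age': 74}  # -> lookup = {'c': 5, 'a': 59, 'age': 74}
result = len(lookup)  # -> result = 3

Answer: 3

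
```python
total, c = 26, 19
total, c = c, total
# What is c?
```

Trace (tracking c):
total, c = (26, 19)  # -> total = 26, c = 19
total, c = (c, total)  # -> total = 19, c = 26

Answer: 26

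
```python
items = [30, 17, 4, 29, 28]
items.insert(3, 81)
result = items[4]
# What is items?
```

Trace (tracking items):
items = [30, 17, 4, 29, 28]  # -> items = [30, 17, 4, 29, 28]
items.insert(3, 81)  # -> items = [30, 17, 4, 81, 29, 28]
result = items[4]  # -> result = 29

Answer: [30, 17, 4, 81, 29, 28]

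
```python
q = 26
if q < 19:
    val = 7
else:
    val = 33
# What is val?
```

Trace (tracking val):
q = 26  # -> q = 26
if q < 19:  # condition is False
else:
    val = 33  # -> val = 33

Answer: 33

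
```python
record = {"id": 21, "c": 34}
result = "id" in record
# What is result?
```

Answer: True

Derivation:
Trace (tracking result):
record = {'id': 21, 'c': 34}  # -> record = {'id': 21, 'c': 34}
result = 'id' in record  # -> result = True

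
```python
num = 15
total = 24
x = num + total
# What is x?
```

Answer: 39

Derivation:
Trace (tracking x):
num = 15  # -> num = 15
total = 24  # -> total = 24
x = num + total  # -> x = 39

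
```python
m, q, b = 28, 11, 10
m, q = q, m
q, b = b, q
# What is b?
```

Answer: 28

Derivation:
Trace (tracking b):
m, q, b = (28, 11, 10)  # -> m = 28, q = 11, b = 10
m, q = (q, m)  # -> m = 11, q = 28
q, b = (b, q)  # -> q = 10, b = 28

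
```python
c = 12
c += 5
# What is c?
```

Trace (tracking c):
c = 12  # -> c = 12
c += 5  # -> c = 17

Answer: 17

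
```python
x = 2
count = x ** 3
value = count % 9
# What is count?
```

Trace (tracking count):
x = 2  # -> x = 2
count = x ** 3  # -> count = 8
value = count % 9  # -> value = 8

Answer: 8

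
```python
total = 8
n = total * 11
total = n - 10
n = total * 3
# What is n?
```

Answer: 234

Derivation:
Trace (tracking n):
total = 8  # -> total = 8
n = total * 11  # -> n = 88
total = n - 10  # -> total = 78
n = total * 3  # -> n = 234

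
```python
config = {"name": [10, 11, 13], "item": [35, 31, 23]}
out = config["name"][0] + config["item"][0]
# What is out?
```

Answer: 45

Derivation:
Trace (tracking out):
config = {'name': [10, 11, 13], 'item': [35, 31, 23]}  # -> config = {'name': [10, 11, 13], 'item': [35, 31, 23]}
out = config['name'][0] + config['item'][0]  # -> out = 45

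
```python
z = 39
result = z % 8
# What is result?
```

Trace (tracking result):
z = 39  # -> z = 39
result = z % 8  # -> result = 7

Answer: 7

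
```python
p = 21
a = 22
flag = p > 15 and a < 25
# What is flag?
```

Trace (tracking flag):
p = 21  # -> p = 21
a = 22  # -> a = 22
flag = p > 15 and a < 25  # -> flag = True

Answer: True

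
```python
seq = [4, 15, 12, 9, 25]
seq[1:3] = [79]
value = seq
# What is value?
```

Trace (tracking value):
seq = [4, 15, 12, 9, 25]  # -> seq = [4, 15, 12, 9, 25]
seq[1:3] = [79]  # -> seq = [4, 79, 9, 25]
value = seq  # -> value = [4, 79, 9, 25]

Answer: [4, 79, 9, 25]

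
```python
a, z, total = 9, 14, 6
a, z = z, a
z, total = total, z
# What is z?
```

Answer: 6

Derivation:
Trace (tracking z):
a, z, total = (9, 14, 6)  # -> a = 9, z = 14, total = 6
a, z = (z, a)  # -> a = 14, z = 9
z, total = (total, z)  # -> z = 6, total = 9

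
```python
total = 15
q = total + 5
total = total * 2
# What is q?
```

Answer: 20

Derivation:
Trace (tracking q):
total = 15  # -> total = 15
q = total + 5  # -> q = 20
total = total * 2  # -> total = 30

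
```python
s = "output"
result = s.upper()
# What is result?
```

Trace (tracking result):
s = 'output'  # -> s = 'output'
result = s.upper()  # -> result = 'OUTPUT'

Answer: 'OUTPUT'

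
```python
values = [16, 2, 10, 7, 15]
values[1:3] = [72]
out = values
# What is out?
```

Trace (tracking out):
values = [16, 2, 10, 7, 15]  # -> values = [16, 2, 10, 7, 15]
values[1:3] = [72]  # -> values = [16, 72, 7, 15]
out = values  # -> out = [16, 72, 7, 15]

Answer: [16, 72, 7, 15]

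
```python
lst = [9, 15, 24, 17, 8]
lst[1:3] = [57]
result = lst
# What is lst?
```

Trace (tracking lst):
lst = [9, 15, 24, 17, 8]  # -> lst = [9, 15, 24, 17, 8]
lst[1:3] = [57]  # -> lst = [9, 57, 17, 8]
result = lst  # -> result = [9, 57, 17, 8]

Answer: [9, 57, 17, 8]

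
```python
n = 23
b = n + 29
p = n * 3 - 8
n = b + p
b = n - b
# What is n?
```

Trace (tracking n):
n = 23  # -> n = 23
b = n + 29  # -> b = 52
p = n * 3 - 8  # -> p = 61
n = b + p  # -> n = 113
b = n - b  # -> b = 61

Answer: 113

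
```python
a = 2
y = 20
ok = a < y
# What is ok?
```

Trace (tracking ok):
a = 2  # -> a = 2
y = 20  # -> y = 20
ok = a < y  # -> ok = True

Answer: True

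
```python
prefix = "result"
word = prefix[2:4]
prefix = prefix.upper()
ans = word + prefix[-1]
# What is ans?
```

Answer: 'suT'

Derivation:
Trace (tracking ans):
prefix = 'result'  # -> prefix = 'result'
word = prefix[2:4]  # -> word = 'su'
prefix = prefix.upper()  # -> prefix = 'RESULT'
ans = word + prefix[-1]  # -> ans = 'suT'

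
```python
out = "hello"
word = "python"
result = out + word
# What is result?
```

Trace (tracking result):
out = 'hello'  # -> out = 'hello'
word = 'python'  # -> word = 'python'
result = out + word  # -> result = 'hellopython'

Answer: 'hellopython'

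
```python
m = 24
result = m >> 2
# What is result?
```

Trace (tracking result):
m = 24  # -> m = 24
result = m >> 2  # -> result = 6

Answer: 6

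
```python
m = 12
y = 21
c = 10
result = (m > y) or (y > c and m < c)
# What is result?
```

Trace (tracking result):
m = 12  # -> m = 12
y = 21  # -> y = 21
c = 10  # -> c = 10
result = m > y or (y > c and m < c)  # -> result = False

Answer: False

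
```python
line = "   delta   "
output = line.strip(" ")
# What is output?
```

Answer: 'delta'

Derivation:
Trace (tracking output):
line = '   delta   '  # -> line = '   delta   '
output = line.strip(' ')  # -> output = 'delta'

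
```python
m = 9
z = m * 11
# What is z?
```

Trace (tracking z):
m = 9  # -> m = 9
z = m * 11  # -> z = 99

Answer: 99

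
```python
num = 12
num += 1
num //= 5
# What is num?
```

Trace (tracking num):
num = 12  # -> num = 12
num += 1  # -> num = 13
num //= 5  # -> num = 2

Answer: 2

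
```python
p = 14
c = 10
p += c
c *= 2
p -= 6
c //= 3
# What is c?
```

Answer: 6

Derivation:
Trace (tracking c):
p = 14  # -> p = 14
c = 10  # -> c = 10
p += c  # -> p = 24
c *= 2  # -> c = 20
p -= 6  # -> p = 18
c //= 3  # -> c = 6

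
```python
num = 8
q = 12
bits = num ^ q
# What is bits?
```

Trace (tracking bits):
num = 8  # -> num = 8
q = 12  # -> q = 12
bits = num ^ q  # -> bits = 4

Answer: 4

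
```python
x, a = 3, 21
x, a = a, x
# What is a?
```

Answer: 3

Derivation:
Trace (tracking a):
x, a = (3, 21)  # -> x = 3, a = 21
x, a = (a, x)  # -> x = 21, a = 3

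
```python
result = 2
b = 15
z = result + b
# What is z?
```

Trace (tracking z):
result = 2  # -> result = 2
b = 15  # -> b = 15
z = result + b  # -> z = 17

Answer: 17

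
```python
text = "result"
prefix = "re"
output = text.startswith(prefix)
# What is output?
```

Answer: True

Derivation:
Trace (tracking output):
text = 'result'  # -> text = 'result'
prefix = 're'  # -> prefix = 're'
output = text.startswith(prefix)  # -> output = True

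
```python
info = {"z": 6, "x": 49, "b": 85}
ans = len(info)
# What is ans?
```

Trace (tracking ans):
info = {'z': 6, 'x': 49, 'b': 85}  # -> info = {'z': 6, 'x': 49, 'b': 85}
ans = len(info)  # -> ans = 3

Answer: 3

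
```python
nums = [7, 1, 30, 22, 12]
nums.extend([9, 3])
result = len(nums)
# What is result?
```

Answer: 7

Derivation:
Trace (tracking result):
nums = [7, 1, 30, 22, 12]  # -> nums = [7, 1, 30, 22, 12]
nums.extend([9, 3])  # -> nums = [7, 1, 30, 22, 12, 9, 3]
result = len(nums)  # -> result = 7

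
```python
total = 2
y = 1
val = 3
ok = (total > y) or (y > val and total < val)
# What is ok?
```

Trace (tracking ok):
total = 2  # -> total = 2
y = 1  # -> y = 1
val = 3  # -> val = 3
ok = total > y or (y > val and total < val)  # -> ok = True

Answer: True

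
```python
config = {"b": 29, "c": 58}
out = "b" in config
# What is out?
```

Answer: True

Derivation:
Trace (tracking out):
config = {'b': 29, 'c': 58}  # -> config = {'b': 29, 'c': 58}
out = 'b' in config  # -> out = True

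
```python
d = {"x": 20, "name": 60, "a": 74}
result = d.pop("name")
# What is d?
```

Trace (tracking d):
d = {'x': 20, 'name': 60, 'a': 74}  # -> d = {'x': 20, 'name': 60, 'a': 74}
result = d.pop('name')  # -> result = 60

Answer: {'x': 20, 'a': 74}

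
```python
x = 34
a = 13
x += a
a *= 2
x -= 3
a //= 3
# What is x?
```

Trace (tracking x):
x = 34  # -> x = 34
a = 13  # -> a = 13
x += a  # -> x = 47
a *= 2  # -> a = 26
x -= 3  # -> x = 44
a //= 3  # -> a = 8

Answer: 44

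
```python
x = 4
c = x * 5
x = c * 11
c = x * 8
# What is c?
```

Trace (tracking c):
x = 4  # -> x = 4
c = x * 5  # -> c = 20
x = c * 11  # -> x = 220
c = x * 8  # -> c = 1760

Answer: 1760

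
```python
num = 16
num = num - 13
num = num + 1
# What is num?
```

Trace (tracking num):
num = 16  # -> num = 16
num = num - 13  # -> num = 3
num = num + 1  # -> num = 4

Answer: 4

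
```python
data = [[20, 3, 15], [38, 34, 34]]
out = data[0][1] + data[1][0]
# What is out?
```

Trace (tracking out):
data = [[20, 3, 15], [38, 34, 34]]  # -> data = [[20, 3, 15], [38, 34, 34]]
out = data[0][1] + data[1][0]  # -> out = 41

Answer: 41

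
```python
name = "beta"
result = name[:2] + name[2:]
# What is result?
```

Answer: 'beta'

Derivation:
Trace (tracking result):
name = 'beta'  # -> name = 'beta'
result = name[:2] + name[2:]  # -> result = 'beta'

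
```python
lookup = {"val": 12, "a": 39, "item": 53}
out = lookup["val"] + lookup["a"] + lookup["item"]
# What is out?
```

Answer: 104

Derivation:
Trace (tracking out):
lookup = {'val': 12, 'a': 39, 'item': 53}  # -> lookup = {'val': 12, 'a': 39, 'item': 53}
out = lookup['val'] + lookup['a'] + lookup['item']  # -> out = 104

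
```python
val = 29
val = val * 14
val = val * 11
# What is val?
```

Trace (tracking val):
val = 29  # -> val = 29
val = val * 14  # -> val = 406
val = val * 11  # -> val = 4466

Answer: 4466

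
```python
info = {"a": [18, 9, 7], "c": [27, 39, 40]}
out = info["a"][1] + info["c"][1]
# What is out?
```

Answer: 48

Derivation:
Trace (tracking out):
info = {'a': [18, 9, 7], 'c': [27, 39, 40]}  # -> info = {'a': [18, 9, 7], 'c': [27, 39, 40]}
out = info['a'][1] + info['c'][1]  # -> out = 48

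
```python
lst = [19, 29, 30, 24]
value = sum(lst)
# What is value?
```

Trace (tracking value):
lst = [19, 29, 30, 24]  # -> lst = [19, 29, 30, 24]
value = sum(lst)  # -> value = 102

Answer: 102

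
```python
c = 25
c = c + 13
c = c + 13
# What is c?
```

Answer: 51

Derivation:
Trace (tracking c):
c = 25  # -> c = 25
c = c + 13  # -> c = 38
c = c + 13  # -> c = 51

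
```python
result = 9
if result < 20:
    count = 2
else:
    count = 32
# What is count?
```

Answer: 2

Derivation:
Trace (tracking count):
result = 9  # -> result = 9
if result < 20:  # condition is True
    count = 2  # -> count = 2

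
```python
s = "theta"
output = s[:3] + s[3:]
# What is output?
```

Trace (tracking output):
s = 'theta'  # -> s = 'theta'
output = s[:3] + s[3:]  # -> output = 'theta'

Answer: 'theta'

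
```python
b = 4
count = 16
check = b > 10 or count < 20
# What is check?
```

Trace (tracking check):
b = 4  # -> b = 4
count = 16  # -> count = 16
check = b > 10 or count < 20  # -> check = True

Answer: True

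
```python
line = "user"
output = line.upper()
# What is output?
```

Answer: 'USER'

Derivation:
Trace (tracking output):
line = 'user'  # -> line = 'user'
output = line.upper()  # -> output = 'USER'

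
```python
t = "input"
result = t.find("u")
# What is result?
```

Trace (tracking result):
t = 'input'  # -> t = 'input'
result = t.find('u')  # -> result = 3

Answer: 3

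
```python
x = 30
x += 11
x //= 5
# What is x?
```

Trace (tracking x):
x = 30  # -> x = 30
x += 11  # -> x = 41
x //= 5  # -> x = 8

Answer: 8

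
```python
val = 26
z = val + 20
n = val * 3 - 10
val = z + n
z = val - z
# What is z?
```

Trace (tracking z):
val = 26  # -> val = 26
z = val + 20  # -> z = 46
n = val * 3 - 10  # -> n = 68
val = z + n  # -> val = 114
z = val - z  # -> z = 68

Answer: 68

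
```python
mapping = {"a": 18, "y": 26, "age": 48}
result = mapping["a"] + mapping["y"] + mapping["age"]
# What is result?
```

Answer: 92

Derivation:
Trace (tracking result):
mapping = {'a': 18, 'y': 26, 'age': 48}  # -> mapping = {'a': 18, 'y': 26, 'age': 48}
result = mapping['a'] + mapping['y'] + mapping['age']  # -> result = 92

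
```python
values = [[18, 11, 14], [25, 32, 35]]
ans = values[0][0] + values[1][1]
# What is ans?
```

Trace (tracking ans):
values = [[18, 11, 14], [25, 32, 35]]  # -> values = [[18, 11, 14], [25, 32, 35]]
ans = values[0][0] + values[1][1]  # -> ans = 50

Answer: 50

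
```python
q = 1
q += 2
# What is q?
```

Answer: 3

Derivation:
Trace (tracking q):
q = 1  # -> q = 1
q += 2  # -> q = 3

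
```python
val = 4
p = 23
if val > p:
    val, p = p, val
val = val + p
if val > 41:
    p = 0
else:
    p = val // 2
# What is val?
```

Trace (tracking val):
val = 4  # -> val = 4
p = 23  # -> p = 23
if val > p:  # condition is False
val = val + p  # -> val = 27
if val > 41:  # condition is False
else:
    p = val // 2  # -> p = 13

Answer: 27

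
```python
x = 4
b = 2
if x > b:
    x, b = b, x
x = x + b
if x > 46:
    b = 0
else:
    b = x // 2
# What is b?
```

Answer: 3

Derivation:
Trace (tracking b):
x = 4  # -> x = 4
b = 2  # -> b = 2
if x > b:  # condition is True
    x, b = (b, x)  # -> x = 2, b = 4
x = x + b  # -> x = 6
if x > 46:  # condition is False
else:
    b = x // 2  # -> b = 3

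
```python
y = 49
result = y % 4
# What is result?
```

Trace (tracking result):
y = 49  # -> y = 49
result = y % 4  # -> result = 1

Answer: 1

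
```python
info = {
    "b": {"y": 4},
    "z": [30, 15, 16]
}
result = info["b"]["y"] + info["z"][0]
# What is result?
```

Answer: 34

Derivation:
Trace (tracking result):
info = {'b': {'y': 4}, 'z': [30, 15, 16]}  # -> info = {'b': {'y': 4}, 'z': [30, 15, 16]}
result = info['b']['y'] + info['z'][0]  # -> result = 34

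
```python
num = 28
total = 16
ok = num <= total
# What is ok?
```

Answer: False

Derivation:
Trace (tracking ok):
num = 28  # -> num = 28
total = 16  # -> total = 16
ok = num <= total  # -> ok = False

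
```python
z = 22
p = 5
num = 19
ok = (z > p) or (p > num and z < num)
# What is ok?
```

Trace (tracking ok):
z = 22  # -> z = 22
p = 5  # -> p = 5
num = 19  # -> num = 19
ok = z > p or (p > num and z < num)  # -> ok = True

Answer: True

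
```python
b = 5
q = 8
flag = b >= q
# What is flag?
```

Answer: False

Derivation:
Trace (tracking flag):
b = 5  # -> b = 5
q = 8  # -> q = 8
flag = b >= q  # -> flag = False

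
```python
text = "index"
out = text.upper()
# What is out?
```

Trace (tracking out):
text = 'index'  # -> text = 'index'
out = text.upper()  # -> out = 'INDEX'

Answer: 'INDEX'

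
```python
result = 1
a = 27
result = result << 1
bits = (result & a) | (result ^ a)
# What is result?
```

Trace (tracking result):
result = 1  # -> result = 1
a = 27  # -> a = 27
result = result << 1  # -> result = 2
bits = result & a | result ^ a  # -> bits = 27

Answer: 2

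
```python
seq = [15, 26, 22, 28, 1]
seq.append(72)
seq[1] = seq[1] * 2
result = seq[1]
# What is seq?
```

Trace (tracking seq):
seq = [15, 26, 22, 28, 1]  # -> seq = [15, 26, 22, 28, 1]
seq.append(72)  # -> seq = [15, 26, 22, 28, 1, 72]
seq[1] = seq[1] * 2  # -> seq = [15, 52, 22, 28, 1, 72]
result = seq[1]  # -> result = 52

Answer: [15, 52, 22, 28, 1, 72]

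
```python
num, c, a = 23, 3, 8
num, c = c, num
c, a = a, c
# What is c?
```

Trace (tracking c):
num, c, a = (23, 3, 8)  # -> num = 23, c = 3, a = 8
num, c = (c, num)  # -> num = 3, c = 23
c, a = (a, c)  # -> c = 8, a = 23

Answer: 8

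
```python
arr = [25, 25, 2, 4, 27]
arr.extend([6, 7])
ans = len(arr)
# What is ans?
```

Answer: 7

Derivation:
Trace (tracking ans):
arr = [25, 25, 2, 4, 27]  # -> arr = [25, 25, 2, 4, 27]
arr.extend([6, 7])  # -> arr = [25, 25, 2, 4, 27, 6, 7]
ans = len(arr)  # -> ans = 7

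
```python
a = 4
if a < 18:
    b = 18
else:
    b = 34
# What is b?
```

Answer: 18

Derivation:
Trace (tracking b):
a = 4  # -> a = 4
if a < 18:  # condition is True
    b = 18  # -> b = 18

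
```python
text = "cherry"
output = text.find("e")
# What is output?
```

Answer: 2

Derivation:
Trace (tracking output):
text = 'cherry'  # -> text = 'cherry'
output = text.find('e')  # -> output = 2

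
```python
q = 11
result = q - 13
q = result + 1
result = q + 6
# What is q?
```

Answer: -1

Derivation:
Trace (tracking q):
q = 11  # -> q = 11
result = q - 13  # -> result = -2
q = result + 1  # -> q = -1
result = q + 6  # -> result = 5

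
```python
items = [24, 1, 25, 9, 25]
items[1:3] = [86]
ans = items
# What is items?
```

Answer: [24, 86, 9, 25]

Derivation:
Trace (tracking items):
items = [24, 1, 25, 9, 25]  # -> items = [24, 1, 25, 9, 25]
items[1:3] = [86]  # -> items = [24, 86, 9, 25]
ans = items  # -> ans = [24, 86, 9, 25]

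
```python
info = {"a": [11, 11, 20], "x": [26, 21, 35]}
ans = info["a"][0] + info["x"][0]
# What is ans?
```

Answer: 37

Derivation:
Trace (tracking ans):
info = {'a': [11, 11, 20], 'x': [26, 21, 35]}  # -> info = {'a': [11, 11, 20], 'x': [26, 21, 35]}
ans = info['a'][0] + info['x'][0]  # -> ans = 37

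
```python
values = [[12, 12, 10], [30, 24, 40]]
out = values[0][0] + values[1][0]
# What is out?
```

Answer: 42

Derivation:
Trace (tracking out):
values = [[12, 12, 10], [30, 24, 40]]  # -> values = [[12, 12, 10], [30, 24, 40]]
out = values[0][0] + values[1][0]  # -> out = 42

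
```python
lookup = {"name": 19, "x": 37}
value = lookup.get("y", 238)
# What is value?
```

Trace (tracking value):
lookup = {'name': 19, 'x': 37}  # -> lookup = {'name': 19, 'x': 37}
value = lookup.get('y', 238)  # -> value = 238

Answer: 238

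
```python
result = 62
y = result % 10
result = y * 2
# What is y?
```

Answer: 2

Derivation:
Trace (tracking y):
result = 62  # -> result = 62
y = result % 10  # -> y = 2
result = y * 2  # -> result = 4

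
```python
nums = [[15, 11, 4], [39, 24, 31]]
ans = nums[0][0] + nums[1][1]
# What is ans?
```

Answer: 39

Derivation:
Trace (tracking ans):
nums = [[15, 11, 4], [39, 24, 31]]  # -> nums = [[15, 11, 4], [39, 24, 31]]
ans = nums[0][0] + nums[1][1]  # -> ans = 39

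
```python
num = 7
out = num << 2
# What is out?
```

Trace (tracking out):
num = 7  # -> num = 7
out = num << 2  # -> out = 28

Answer: 28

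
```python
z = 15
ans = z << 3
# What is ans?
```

Answer: 120

Derivation:
Trace (tracking ans):
z = 15  # -> z = 15
ans = z << 3  # -> ans = 120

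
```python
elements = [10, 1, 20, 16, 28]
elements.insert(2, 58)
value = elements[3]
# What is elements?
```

Trace (tracking elements):
elements = [10, 1, 20, 16, 28]  # -> elements = [10, 1, 20, 16, 28]
elements.insert(2, 58)  # -> elements = [10, 1, 58, 20, 16, 28]
value = elements[3]  # -> value = 20

Answer: [10, 1, 58, 20, 16, 28]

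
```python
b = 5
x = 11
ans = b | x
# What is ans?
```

Answer: 15

Derivation:
Trace (tracking ans):
b = 5  # -> b = 5
x = 11  # -> x = 11
ans = b | x  # -> ans = 15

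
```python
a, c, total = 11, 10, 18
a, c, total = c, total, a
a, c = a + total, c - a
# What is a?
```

Answer: 21

Derivation:
Trace (tracking a):
a, c, total = (11, 10, 18)  # -> a = 11, c = 10, total = 18
a, c, total = (c, total, a)  # -> a = 10, c = 18, total = 11
a, c = (a + total, c - a)  # -> a = 21, c = 8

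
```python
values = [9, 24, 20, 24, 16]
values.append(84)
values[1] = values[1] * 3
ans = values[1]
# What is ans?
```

Trace (tracking ans):
values = [9, 24, 20, 24, 16]  # -> values = [9, 24, 20, 24, 16]
values.append(84)  # -> values = [9, 24, 20, 24, 16, 84]
values[1] = values[1] * 3  # -> values = [9, 72, 20, 24, 16, 84]
ans = values[1]  # -> ans = 72

Answer: 72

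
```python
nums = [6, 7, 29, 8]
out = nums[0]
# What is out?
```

Trace (tracking out):
nums = [6, 7, 29, 8]  # -> nums = [6, 7, 29, 8]
out = nums[0]  # -> out = 6

Answer: 6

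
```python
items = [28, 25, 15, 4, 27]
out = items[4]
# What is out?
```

Answer: 27

Derivation:
Trace (tracking out):
items = [28, 25, 15, 4, 27]  # -> items = [28, 25, 15, 4, 27]
out = items[4]  # -> out = 27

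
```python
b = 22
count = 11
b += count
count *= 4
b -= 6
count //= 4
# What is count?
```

Answer: 11

Derivation:
Trace (tracking count):
b = 22  # -> b = 22
count = 11  # -> count = 11
b += count  # -> b = 33
count *= 4  # -> count = 44
b -= 6  # -> b = 27
count //= 4  # -> count = 11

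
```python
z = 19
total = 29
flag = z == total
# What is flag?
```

Answer: False

Derivation:
Trace (tracking flag):
z = 19  # -> z = 19
total = 29  # -> total = 29
flag = z == total  # -> flag = False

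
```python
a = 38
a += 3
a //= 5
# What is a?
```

Answer: 8

Derivation:
Trace (tracking a):
a = 38  # -> a = 38
a += 3  # -> a = 41
a //= 5  # -> a = 8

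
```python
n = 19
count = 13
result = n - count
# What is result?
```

Trace (tracking result):
n = 19  # -> n = 19
count = 13  # -> count = 13
result = n - count  # -> result = 6

Answer: 6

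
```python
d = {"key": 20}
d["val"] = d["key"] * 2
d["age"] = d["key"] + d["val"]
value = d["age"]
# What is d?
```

Trace (tracking d):
d = {'key': 20}  # -> d = {'key': 20}
d['val'] = d['key'] * 2  # -> d = {'key': 20, 'val': 40}
d['age'] = d['key'] + d['val']  # -> d = {'key': 20, 'val': 40, 'age': 60}
value = d['age']  # -> value = 60

Answer: {'key': 20, 'val': 40, 'age': 60}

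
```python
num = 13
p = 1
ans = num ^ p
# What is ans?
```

Answer: 12

Derivation:
Trace (tracking ans):
num = 13  # -> num = 13
p = 1  # -> p = 1
ans = num ^ p  # -> ans = 12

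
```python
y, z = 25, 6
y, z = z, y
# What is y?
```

Answer: 6

Derivation:
Trace (tracking y):
y, z = (25, 6)  # -> y = 25, z = 6
y, z = (z, y)  # -> y = 6, z = 25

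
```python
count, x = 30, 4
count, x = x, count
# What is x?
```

Trace (tracking x):
count, x = (30, 4)  # -> count = 30, x = 4
count, x = (x, count)  # -> count = 4, x = 30

Answer: 30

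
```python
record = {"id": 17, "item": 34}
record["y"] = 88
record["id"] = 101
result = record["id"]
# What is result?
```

Trace (tracking result):
record = {'id': 17, 'item': 34}  # -> record = {'id': 17, 'item': 34}
record['y'] = 88  # -> record = {'id': 17, 'item': 34, 'y': 88}
record['id'] = 101  # -> record = {'id': 101, 'item': 34, 'y': 88}
result = record['id']  # -> result = 101

Answer: 101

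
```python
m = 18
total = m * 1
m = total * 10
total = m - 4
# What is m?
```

Answer: 180

Derivation:
Trace (tracking m):
m = 18  # -> m = 18
total = m * 1  # -> total = 18
m = total * 10  # -> m = 180
total = m - 4  # -> total = 176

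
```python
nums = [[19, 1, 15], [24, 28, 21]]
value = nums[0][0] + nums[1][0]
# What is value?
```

Answer: 43

Derivation:
Trace (tracking value):
nums = [[19, 1, 15], [24, 28, 21]]  # -> nums = [[19, 1, 15], [24, 28, 21]]
value = nums[0][0] + nums[1][0]  # -> value = 43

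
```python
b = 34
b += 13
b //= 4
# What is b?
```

Trace (tracking b):
b = 34  # -> b = 34
b += 13  # -> b = 47
b //= 4  # -> b = 11

Answer: 11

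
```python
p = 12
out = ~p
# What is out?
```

Answer: -13

Derivation:
Trace (tracking out):
p = 12  # -> p = 12
out = ~p  # -> out = -13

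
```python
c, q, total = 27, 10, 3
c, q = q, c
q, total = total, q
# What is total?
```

Trace (tracking total):
c, q, total = (27, 10, 3)  # -> c = 27, q = 10, total = 3
c, q = (q, c)  # -> c = 10, q = 27
q, total = (total, q)  # -> q = 3, total = 27

Answer: 27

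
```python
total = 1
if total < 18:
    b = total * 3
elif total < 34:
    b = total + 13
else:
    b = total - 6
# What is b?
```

Trace (tracking b):
total = 1  # -> total = 1
if total < 18:  # condition is True
    b = total * 3  # -> b = 3

Answer: 3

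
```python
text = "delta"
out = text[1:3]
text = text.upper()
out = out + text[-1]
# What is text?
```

Trace (tracking text):
text = 'delta'  # -> text = 'delta'
out = text[1:3]  # -> out = 'el'
text = text.upper()  # -> text = 'DELTA'
out = out + text[-1]  # -> out = 'elA'

Answer: 'DELTA'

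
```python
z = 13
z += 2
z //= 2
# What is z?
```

Answer: 7

Derivation:
Trace (tracking z):
z = 13  # -> z = 13
z += 2  # -> z = 15
z //= 2  # -> z = 7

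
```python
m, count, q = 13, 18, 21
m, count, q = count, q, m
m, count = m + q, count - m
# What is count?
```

Trace (tracking count):
m, count, q = (13, 18, 21)  # -> m = 13, count = 18, q = 21
m, count, q = (count, q, m)  # -> m = 18, count = 21, q = 13
m, count = (m + q, count - m)  # -> m = 31, count = 3

Answer: 3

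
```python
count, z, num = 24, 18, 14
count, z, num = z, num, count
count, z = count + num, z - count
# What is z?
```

Answer: -4

Derivation:
Trace (tracking z):
count, z, num = (24, 18, 14)  # -> count = 24, z = 18, num = 14
count, z, num = (z, num, count)  # -> count = 18, z = 14, num = 24
count, z = (count + num, z - count)  # -> count = 42, z = -4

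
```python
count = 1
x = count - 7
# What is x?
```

Answer: -6

Derivation:
Trace (tracking x):
count = 1  # -> count = 1
x = count - 7  # -> x = -6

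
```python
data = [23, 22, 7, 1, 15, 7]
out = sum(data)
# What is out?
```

Answer: 75

Derivation:
Trace (tracking out):
data = [23, 22, 7, 1, 15, 7]  # -> data = [23, 22, 7, 1, 15, 7]
out = sum(data)  # -> out = 75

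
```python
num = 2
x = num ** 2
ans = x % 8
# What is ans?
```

Trace (tracking ans):
num = 2  # -> num = 2
x = num ** 2  # -> x = 4
ans = x % 8  # -> ans = 4

Answer: 4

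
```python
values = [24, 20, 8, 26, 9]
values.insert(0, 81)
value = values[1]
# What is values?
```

Answer: [81, 24, 20, 8, 26, 9]

Derivation:
Trace (tracking values):
values = [24, 20, 8, 26, 9]  # -> values = [24, 20, 8, 26, 9]
values.insert(0, 81)  # -> values = [81, 24, 20, 8, 26, 9]
value = values[1]  # -> value = 24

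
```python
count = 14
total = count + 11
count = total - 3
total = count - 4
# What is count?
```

Trace (tracking count):
count = 14  # -> count = 14
total = count + 11  # -> total = 25
count = total - 3  # -> count = 22
total = count - 4  # -> total = 18

Answer: 22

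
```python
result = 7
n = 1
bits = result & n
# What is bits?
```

Trace (tracking bits):
result = 7  # -> result = 7
n = 1  # -> n = 1
bits = result & n  # -> bits = 1

Answer: 1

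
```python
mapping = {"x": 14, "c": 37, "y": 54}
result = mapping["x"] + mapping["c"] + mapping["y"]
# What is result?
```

Answer: 105

Derivation:
Trace (tracking result):
mapping = {'x': 14, 'c': 37, 'y': 54}  # -> mapping = {'x': 14, 'c': 37, 'y': 54}
result = mapping['x'] + mapping['c'] + mapping['y']  # -> result = 105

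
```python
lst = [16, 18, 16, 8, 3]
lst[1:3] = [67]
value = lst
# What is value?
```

Trace (tracking value):
lst = [16, 18, 16, 8, 3]  # -> lst = [16, 18, 16, 8, 3]
lst[1:3] = [67]  # -> lst = [16, 67, 8, 3]
value = lst  # -> value = [16, 67, 8, 3]

Answer: [16, 67, 8, 3]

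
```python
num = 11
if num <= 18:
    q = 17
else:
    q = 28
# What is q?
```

Answer: 17

Derivation:
Trace (tracking q):
num = 11  # -> num = 11
if num <= 18:  # condition is True
    q = 17  # -> q = 17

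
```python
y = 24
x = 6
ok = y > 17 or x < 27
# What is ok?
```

Answer: True

Derivation:
Trace (tracking ok):
y = 24  # -> y = 24
x = 6  # -> x = 6
ok = y > 17 or x < 27  # -> ok = True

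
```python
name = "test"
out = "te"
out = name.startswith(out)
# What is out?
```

Answer: True

Derivation:
Trace (tracking out):
name = 'test'  # -> name = 'test'
out = 'te'  # -> out = 'te'
out = name.startswith(out)  # -> out = True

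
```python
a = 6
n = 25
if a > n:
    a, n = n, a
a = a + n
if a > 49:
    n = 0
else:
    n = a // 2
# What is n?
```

Answer: 15

Derivation:
Trace (tracking n):
a = 6  # -> a = 6
n = 25  # -> n = 25
if a > n:  # condition is False
a = a + n  # -> a = 31
if a > 49:  # condition is False
else:
    n = a // 2  # -> n = 15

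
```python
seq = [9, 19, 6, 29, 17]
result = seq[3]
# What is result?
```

Trace (tracking result):
seq = [9, 19, 6, 29, 17]  # -> seq = [9, 19, 6, 29, 17]
result = seq[3]  # -> result = 29

Answer: 29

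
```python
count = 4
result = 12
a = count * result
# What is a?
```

Answer: 48

Derivation:
Trace (tracking a):
count = 4  # -> count = 4
result = 12  # -> result = 12
a = count * result  # -> a = 48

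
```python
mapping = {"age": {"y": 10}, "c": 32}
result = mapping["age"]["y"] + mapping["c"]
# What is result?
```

Answer: 42

Derivation:
Trace (tracking result):
mapping = {'age': {'y': 10}, 'c': 32}  # -> mapping = {'age': {'y': 10}, 'c': 32}
result = mapping['age']['y'] + mapping['c']  # -> result = 42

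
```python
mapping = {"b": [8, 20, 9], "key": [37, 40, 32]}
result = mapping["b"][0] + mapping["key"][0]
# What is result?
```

Trace (tracking result):
mapping = {'b': [8, 20, 9], 'key': [37, 40, 32]}  # -> mapping = {'b': [8, 20, 9], 'key': [37, 40, 32]}
result = mapping['b'][0] + mapping['key'][0]  # -> result = 45

Answer: 45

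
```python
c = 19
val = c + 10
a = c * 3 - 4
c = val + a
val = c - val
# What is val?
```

Trace (tracking val):
c = 19  # -> c = 19
val = c + 10  # -> val = 29
a = c * 3 - 4  # -> a = 53
c = val + a  # -> c = 82
val = c - val  # -> val = 53

Answer: 53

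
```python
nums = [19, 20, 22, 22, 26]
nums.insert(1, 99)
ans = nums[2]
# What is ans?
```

Answer: 20

Derivation:
Trace (tracking ans):
nums = [19, 20, 22, 22, 26]  # -> nums = [19, 20, 22, 22, 26]
nums.insert(1, 99)  # -> nums = [19, 99, 20, 22, 22, 26]
ans = nums[2]  # -> ans = 20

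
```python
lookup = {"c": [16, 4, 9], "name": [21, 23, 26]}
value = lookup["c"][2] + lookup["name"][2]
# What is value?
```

Trace (tracking value):
lookup = {'c': [16, 4, 9], 'name': [21, 23, 26]}  # -> lookup = {'c': [16, 4, 9], 'name': [21, 23, 26]}
value = lookup['c'][2] + lookup['name'][2]  # -> value = 35

Answer: 35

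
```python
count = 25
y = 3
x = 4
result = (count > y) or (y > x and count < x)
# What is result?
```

Trace (tracking result):
count = 25  # -> count = 25
y = 3  # -> y = 3
x = 4  # -> x = 4
result = count > y or (y > x and count < x)  # -> result = True

Answer: True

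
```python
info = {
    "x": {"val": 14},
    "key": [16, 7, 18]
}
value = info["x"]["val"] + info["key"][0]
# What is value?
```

Trace (tracking value):
info = {'x': {'val': 14}, 'key': [16, 7, 18]}  # -> info = {'x': {'val': 14}, 'key': [16, 7, 18]}
value = info['x']['val'] + info['key'][0]  # -> value = 30

Answer: 30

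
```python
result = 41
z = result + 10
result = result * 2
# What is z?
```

Answer: 51

Derivation:
Trace (tracking z):
result = 41  # -> result = 41
z = result + 10  # -> z = 51
result = result * 2  # -> result = 82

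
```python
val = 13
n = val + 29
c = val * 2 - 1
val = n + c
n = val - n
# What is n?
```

Trace (tracking n):
val = 13  # -> val = 13
n = val + 29  # -> n = 42
c = val * 2 - 1  # -> c = 25
val = n + c  # -> val = 67
n = val - n  # -> n = 25

Answer: 25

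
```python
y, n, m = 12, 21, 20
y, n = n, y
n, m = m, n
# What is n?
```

Answer: 20

Derivation:
Trace (tracking n):
y, n, m = (12, 21, 20)  # -> y = 12, n = 21, m = 20
y, n = (n, y)  # -> y = 21, n = 12
n, m = (m, n)  # -> n = 20, m = 12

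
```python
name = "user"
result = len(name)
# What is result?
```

Trace (tracking result):
name = 'user'  # -> name = 'user'
result = len(name)  # -> result = 4

Answer: 4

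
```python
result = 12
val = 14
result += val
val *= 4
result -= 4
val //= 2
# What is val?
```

Answer: 28

Derivation:
Trace (tracking val):
result = 12  # -> result = 12
val = 14  # -> val = 14
result += val  # -> result = 26
val *= 4  # -> val = 56
result -= 4  # -> result = 22
val //= 2  # -> val = 28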